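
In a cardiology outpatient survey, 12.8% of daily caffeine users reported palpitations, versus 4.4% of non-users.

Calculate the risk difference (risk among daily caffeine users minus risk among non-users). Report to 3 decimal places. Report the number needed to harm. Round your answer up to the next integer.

risk difference = 0.12800 − 0.04400 = 0.084
absolute risk difference = 0.084000
1 / 0.084000 = 11.905 → round up → 12

RD = 0.084; NNH = 12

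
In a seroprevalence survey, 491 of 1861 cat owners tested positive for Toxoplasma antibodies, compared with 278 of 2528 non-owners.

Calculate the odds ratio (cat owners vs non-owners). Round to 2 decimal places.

odds, cat owners = 491/1370 = 0.3584
odds, non-owners = 278/2250 = 0.1236
OR = 0.3584 / 0.1236 = 2.90

OR ≈ 2.90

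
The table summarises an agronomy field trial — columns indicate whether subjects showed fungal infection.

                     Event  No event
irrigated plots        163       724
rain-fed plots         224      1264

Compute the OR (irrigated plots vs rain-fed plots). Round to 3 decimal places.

OR = (163 × 1264) / (724 × 224) = 206032/162176 ≈ 1.270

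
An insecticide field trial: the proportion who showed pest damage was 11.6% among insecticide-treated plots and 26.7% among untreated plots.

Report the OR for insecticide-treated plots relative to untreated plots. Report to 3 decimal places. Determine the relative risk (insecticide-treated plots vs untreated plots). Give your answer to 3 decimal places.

odds, insecticide-treated plots = 0.1160/0.8840 = 0.1312
odds, untreated plots = 0.2670/0.7330 = 0.3643
OR = 0.1312 / 0.3643 = 0.360
RR = 0.1160 / 0.2670 = 0.434

OR = 0.360; RR = 0.434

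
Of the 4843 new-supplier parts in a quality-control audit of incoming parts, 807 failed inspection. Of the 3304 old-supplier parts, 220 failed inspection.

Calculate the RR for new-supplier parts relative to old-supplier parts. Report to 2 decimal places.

risk, new-supplier parts = 807/4843 = 0.1666
risk, old-supplier parts = 220/3304 = 0.0666
RR = 0.1666 / 0.0666 = 2.50

RR: 2.50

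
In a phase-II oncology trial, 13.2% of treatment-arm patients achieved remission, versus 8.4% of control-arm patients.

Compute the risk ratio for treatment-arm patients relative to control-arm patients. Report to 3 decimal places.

RR = 0.1320 / 0.0840 = 1.571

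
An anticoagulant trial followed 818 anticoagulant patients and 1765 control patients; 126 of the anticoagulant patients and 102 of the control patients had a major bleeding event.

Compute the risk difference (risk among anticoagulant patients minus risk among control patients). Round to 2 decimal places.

risk, anticoagulant patients = 126/818 = 0.1540
risk, control patients = 102/1765 = 0.0578
risk difference = 0.1540 − 0.0578 = 0.10

RD: 0.10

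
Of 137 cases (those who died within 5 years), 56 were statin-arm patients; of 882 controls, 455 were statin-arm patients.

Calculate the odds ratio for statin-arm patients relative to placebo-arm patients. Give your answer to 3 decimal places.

OR ≈ 0.649

odds, statin-arm patients = 56/455 = 0.1231
odds, placebo-arm patients = 81/427 = 0.1897
OR = 0.1231 / 0.1897 = 0.649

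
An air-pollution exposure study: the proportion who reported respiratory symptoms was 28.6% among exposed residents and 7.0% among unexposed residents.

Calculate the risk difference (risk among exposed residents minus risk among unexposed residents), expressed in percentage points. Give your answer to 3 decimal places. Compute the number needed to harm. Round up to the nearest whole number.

RD = 21.600; NNH = 5

risk difference = 0.2860 − 0.0700 = 0.2160 → 21.600 percentage points
absolute risk difference = 0.216000
1 / 0.216000 = 4.630 → round up → 5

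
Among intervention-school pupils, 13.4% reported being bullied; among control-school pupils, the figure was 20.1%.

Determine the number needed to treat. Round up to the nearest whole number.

NNT ≈ 15

absolute risk difference = 0.067000
1 / 0.067000 = 14.925 → round up → 15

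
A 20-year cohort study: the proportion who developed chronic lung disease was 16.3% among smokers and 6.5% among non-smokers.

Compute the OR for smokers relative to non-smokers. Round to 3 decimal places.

2.801

odds, smokers = 0.1630/0.8370 = 0.1947
odds, non-smokers = 0.0650/0.9350 = 0.0695
OR = 0.1947 / 0.0695 = 2.801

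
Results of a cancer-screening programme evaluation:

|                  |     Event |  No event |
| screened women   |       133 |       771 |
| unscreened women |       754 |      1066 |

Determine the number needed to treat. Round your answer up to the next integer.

risk, screened women = 133/904 = 0.147124
risk, unscreened women = 754/1820 = 0.414286
absolute risk difference = 0.267162
1 / 0.267162 = 3.743 → round up → 4

4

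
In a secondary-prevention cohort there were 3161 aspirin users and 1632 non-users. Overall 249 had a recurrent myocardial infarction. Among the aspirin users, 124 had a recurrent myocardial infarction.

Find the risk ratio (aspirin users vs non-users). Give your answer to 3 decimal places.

aspirin users without the outcome: 3161 − 124 = 3037
non-users with the outcome: 249 − 124 = 125
non-users without the outcome: 1632 − 125 = 1507
risk, aspirin users = 124/3161 = 0.03923
risk, non-users = 125/1632 = 0.07659
RR = 0.03923 / 0.07659 = 0.512

RR = 0.512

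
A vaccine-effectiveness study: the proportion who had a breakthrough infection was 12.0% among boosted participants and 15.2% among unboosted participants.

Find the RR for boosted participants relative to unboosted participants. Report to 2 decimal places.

RR = 0.1200 / 0.1520 = 0.79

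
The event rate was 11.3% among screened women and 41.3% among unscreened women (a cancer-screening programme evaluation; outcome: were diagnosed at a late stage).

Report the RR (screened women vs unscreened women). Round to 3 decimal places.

RR = 0.1130 / 0.4130 = 0.274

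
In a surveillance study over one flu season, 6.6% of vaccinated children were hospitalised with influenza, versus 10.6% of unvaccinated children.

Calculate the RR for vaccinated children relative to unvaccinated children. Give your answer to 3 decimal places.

RR = 0.0660 / 0.1060 = 0.623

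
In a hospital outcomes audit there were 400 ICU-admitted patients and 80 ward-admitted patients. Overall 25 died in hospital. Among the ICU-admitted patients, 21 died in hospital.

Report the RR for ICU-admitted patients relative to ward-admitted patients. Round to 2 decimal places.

ICU-admitted patients without the outcome: 400 − 21 = 379
ward-admitted patients with the outcome: 25 − 21 = 4
ward-admitted patients without the outcome: 80 − 4 = 76
risk, ICU-admitted patients = 21/400 = 0.0525
risk, ward-admitted patients = 4/80 = 0.0500
RR = 0.0525 / 0.0500 = 1.05

RR: 1.05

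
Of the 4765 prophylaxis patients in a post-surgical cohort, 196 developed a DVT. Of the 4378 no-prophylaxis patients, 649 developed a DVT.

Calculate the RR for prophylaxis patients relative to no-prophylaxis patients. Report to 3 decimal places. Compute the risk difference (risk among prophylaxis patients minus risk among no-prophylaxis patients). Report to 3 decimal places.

risk, prophylaxis patients = 196/4765 = 0.04113
risk, no-prophylaxis patients = 649/4378 = 0.14824
RR = 0.04113 / 0.14824 = 0.277
risk difference = 0.04113 − 0.14824 = -0.107

RR = 0.277; RD = -0.107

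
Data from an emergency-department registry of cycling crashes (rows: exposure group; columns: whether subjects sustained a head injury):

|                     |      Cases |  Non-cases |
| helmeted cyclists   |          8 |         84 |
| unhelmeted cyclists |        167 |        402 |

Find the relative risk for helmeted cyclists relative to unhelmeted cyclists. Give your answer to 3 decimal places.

0.296

risk, helmeted cyclists = 8/92 = 0.0870
risk, unhelmeted cyclists = 167/569 = 0.2935
RR = 0.0870 / 0.2935 = 0.296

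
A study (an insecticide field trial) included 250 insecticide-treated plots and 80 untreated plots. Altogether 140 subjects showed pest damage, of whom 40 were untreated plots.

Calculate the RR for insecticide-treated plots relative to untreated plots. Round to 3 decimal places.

0.800

insecticide-treated plots with the outcome: 140 − 40 = 100
insecticide-treated plots without the outcome: 250 − 100 = 150
untreated plots without the outcome: 80 − 40 = 40
risk, insecticide-treated plots = 100/250 = 0.4000
risk, untreated plots = 40/80 = 0.5000
RR = 0.4000 / 0.5000 = 0.800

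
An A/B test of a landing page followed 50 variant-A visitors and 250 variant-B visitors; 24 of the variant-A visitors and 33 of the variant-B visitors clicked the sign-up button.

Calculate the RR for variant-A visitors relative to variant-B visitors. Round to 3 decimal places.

risk, variant-A visitors = 24/50 = 0.4800
risk, variant-B visitors = 33/250 = 0.1320
RR = 0.4800 / 0.1320 = 3.636

3.636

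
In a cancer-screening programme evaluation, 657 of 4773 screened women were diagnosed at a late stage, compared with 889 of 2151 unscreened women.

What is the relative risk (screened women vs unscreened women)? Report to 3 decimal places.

risk, screened women = 657/4773 = 0.1376
risk, unscreened women = 889/2151 = 0.4133
RR = 0.1376 / 0.4133 = 0.333

RR: 0.333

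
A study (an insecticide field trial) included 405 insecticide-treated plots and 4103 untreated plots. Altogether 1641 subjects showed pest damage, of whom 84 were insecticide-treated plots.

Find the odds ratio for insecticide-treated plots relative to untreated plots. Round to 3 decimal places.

insecticide-treated plots without the outcome: 405 − 84 = 321
untreated plots with the outcome: 1641 − 84 = 1557
untreated plots without the outcome: 4103 − 1557 = 2546
odds, insecticide-treated plots = 84/321 = 0.2617
odds, untreated plots = 1557/2546 = 0.6115
OR = 0.2617 / 0.6115 = 0.428

0.428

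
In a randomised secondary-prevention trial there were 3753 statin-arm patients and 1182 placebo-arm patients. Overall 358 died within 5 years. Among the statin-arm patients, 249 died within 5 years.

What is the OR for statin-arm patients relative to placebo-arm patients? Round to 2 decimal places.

statin-arm patients without the outcome: 3753 − 249 = 3504
placebo-arm patients with the outcome: 358 − 249 = 109
placebo-arm patients without the outcome: 1182 − 109 = 1073
OR = (249 × 1073) / (3504 × 109) = 267177/381936 ≈ 0.70

OR: 0.70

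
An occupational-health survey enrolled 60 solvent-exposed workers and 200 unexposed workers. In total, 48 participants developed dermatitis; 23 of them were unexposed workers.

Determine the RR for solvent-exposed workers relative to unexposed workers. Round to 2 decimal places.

solvent-exposed workers with the outcome: 48 − 23 = 25
solvent-exposed workers without the outcome: 60 − 25 = 35
unexposed workers without the outcome: 200 − 23 = 177
risk, solvent-exposed workers = 25/60 = 0.4167
risk, unexposed workers = 23/200 = 0.1150
RR = 0.4167 / 0.1150 = 3.62

RR = 3.62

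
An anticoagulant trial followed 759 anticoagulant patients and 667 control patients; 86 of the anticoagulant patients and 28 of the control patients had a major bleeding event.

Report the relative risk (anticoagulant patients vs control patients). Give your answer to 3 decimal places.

2.699

risk, anticoagulant patients = 86/759 = 0.11331
risk, control patients = 28/667 = 0.04198
RR = 0.11331 / 0.04198 = 2.699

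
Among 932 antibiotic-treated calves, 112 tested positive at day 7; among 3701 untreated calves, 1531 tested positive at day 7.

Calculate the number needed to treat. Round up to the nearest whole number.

NNT ≈ 4

risk, antibiotic-treated calves = 112/932 = 0.120172
risk, untreated calves = 1531/3701 = 0.413672
absolute risk difference = 0.293500
1 / 0.293500 = 3.407 → round up → 4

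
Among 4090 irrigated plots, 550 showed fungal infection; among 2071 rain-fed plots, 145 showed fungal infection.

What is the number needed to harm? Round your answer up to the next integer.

risk, irrigated plots = 550/4090 = 0.134474
risk, rain-fed plots = 145/2071 = 0.070014
absolute risk difference = 0.064460
1 / 0.064460 = 15.513 → round up → 16

NNH ≈ 16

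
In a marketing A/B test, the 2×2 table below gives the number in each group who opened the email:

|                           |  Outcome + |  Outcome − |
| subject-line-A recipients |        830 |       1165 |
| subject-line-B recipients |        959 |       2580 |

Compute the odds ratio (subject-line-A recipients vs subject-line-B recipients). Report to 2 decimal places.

OR = (830 × 2580) / (1165 × 959) = 2141400/1117235 ≈ 1.92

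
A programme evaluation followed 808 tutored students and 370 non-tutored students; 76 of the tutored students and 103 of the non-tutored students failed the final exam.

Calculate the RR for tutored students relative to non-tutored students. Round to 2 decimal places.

risk, tutored students = 76/808 = 0.0941
risk, non-tutored students = 103/370 = 0.2784
RR = 0.0941 / 0.2784 = 0.34

0.34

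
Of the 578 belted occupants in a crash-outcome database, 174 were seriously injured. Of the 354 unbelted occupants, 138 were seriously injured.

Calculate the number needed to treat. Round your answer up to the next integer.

risk, belted occupants = 174/578 = 0.301038
risk, unbelted occupants = 138/354 = 0.389831
absolute risk difference = 0.088792
1 / 0.088792 = 11.262 → round up → 12

NNT ≈ 12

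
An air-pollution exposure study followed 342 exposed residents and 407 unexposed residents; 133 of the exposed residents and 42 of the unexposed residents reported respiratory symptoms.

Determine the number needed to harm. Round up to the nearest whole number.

4

risk, exposed residents = 133/342 = 0.388889
risk, unexposed residents = 42/407 = 0.103194
absolute risk difference = 0.285695
1 / 0.285695 = 3.500 → round up → 4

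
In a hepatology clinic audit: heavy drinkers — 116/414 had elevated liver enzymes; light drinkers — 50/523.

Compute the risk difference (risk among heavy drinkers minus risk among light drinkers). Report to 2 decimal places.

RD ≈ 0.18

risk, heavy drinkers = 116/414 = 0.2802
risk, light drinkers = 50/523 = 0.0956
risk difference = 0.2802 − 0.0956 = 0.18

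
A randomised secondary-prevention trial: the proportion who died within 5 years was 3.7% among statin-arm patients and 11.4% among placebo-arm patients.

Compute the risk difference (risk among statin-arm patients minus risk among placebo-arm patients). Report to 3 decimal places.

risk difference = 0.03700 − 0.11400 = -0.077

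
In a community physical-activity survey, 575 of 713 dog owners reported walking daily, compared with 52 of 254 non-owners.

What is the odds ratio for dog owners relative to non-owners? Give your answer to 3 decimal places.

OR = (575 × 202) / (138 × 52) = 116150/7176 ≈ 16.186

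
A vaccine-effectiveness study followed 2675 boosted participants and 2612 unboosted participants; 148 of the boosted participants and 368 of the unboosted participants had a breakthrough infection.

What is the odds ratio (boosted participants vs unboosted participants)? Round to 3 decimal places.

OR = (148 × 2244) / (2527 × 368) = 332112/929936 ≈ 0.357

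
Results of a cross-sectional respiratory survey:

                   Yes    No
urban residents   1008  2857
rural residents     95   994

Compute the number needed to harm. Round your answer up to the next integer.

risk, urban residents = 1008/3865 = 0.260802
risk, rural residents = 95/1089 = 0.087236
absolute risk difference = 0.173566
1 / 0.173566 = 5.761 → round up → 6

6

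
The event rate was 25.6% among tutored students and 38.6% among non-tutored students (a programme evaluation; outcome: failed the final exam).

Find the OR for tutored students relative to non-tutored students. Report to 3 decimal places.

odds, tutored students = 0.2560/0.7440 = 0.3441
odds, non-tutored students = 0.3860/0.6140 = 0.6287
OR = 0.3441 / 0.6287 = 0.547

OR = 0.547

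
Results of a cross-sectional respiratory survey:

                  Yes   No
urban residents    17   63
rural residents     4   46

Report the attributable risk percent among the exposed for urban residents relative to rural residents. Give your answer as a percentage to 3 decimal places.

risk, urban residents = 17/80 = 0.2125
risk, rural residents = 4/50 = 0.0800
AR% = (0.2125 − 0.0800) / 0.2125 = 0.6235 → 62.353%

AR%: 62.353%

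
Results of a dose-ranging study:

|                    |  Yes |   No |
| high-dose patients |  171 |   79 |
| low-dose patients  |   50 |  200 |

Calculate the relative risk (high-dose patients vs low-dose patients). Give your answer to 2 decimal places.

RR ≈ 3.42

risk, high-dose patients = 171/250 = 0.6840
risk, low-dose patients = 50/250 = 0.2000
RR = 0.6840 / 0.2000 = 3.42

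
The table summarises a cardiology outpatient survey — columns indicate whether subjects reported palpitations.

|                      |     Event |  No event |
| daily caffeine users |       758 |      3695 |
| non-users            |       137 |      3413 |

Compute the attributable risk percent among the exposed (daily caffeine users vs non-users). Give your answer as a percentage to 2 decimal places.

risk, daily caffeine users = 758/4453 = 0.17022
risk, non-users = 137/3550 = 0.03859
AR% = (0.17022 − 0.03859) / 0.17022 = 0.7733 → 77.33%

AR%: 77.33%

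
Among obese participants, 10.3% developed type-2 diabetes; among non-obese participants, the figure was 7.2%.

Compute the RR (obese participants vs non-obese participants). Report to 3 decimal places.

RR = 0.1030 / 0.0720 = 1.431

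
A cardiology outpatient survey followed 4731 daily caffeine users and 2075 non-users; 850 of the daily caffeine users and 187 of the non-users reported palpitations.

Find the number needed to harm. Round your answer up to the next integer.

12

risk, daily caffeine users = 850/4731 = 0.179666
risk, non-users = 187/2075 = 0.090120
absolute risk difference = 0.089546
1 / 0.089546 = 11.167 → round up → 12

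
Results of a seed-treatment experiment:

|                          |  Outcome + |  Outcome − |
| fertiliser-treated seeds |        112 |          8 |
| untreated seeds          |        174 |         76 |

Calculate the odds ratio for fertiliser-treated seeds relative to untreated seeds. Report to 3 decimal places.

6.115

odds, fertiliser-treated seeds = 112/8 = 14.0000
odds, untreated seeds = 174/76 = 2.2895
OR = 14.0000 / 2.2895 = 6.115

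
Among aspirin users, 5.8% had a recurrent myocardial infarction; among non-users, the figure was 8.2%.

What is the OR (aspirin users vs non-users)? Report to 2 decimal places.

0.69

odds, aspirin users = 0.0580/0.9420 = 0.0616
odds, non-users = 0.0820/0.9180 = 0.0893
OR = 0.0616 / 0.0893 = 0.69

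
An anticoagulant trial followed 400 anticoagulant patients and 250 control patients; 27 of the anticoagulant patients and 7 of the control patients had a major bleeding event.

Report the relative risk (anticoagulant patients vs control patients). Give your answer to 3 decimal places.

risk, anticoagulant patients = 27/400 = 0.06750
risk, control patients = 7/250 = 0.02800
RR = 0.06750 / 0.02800 = 2.411

2.411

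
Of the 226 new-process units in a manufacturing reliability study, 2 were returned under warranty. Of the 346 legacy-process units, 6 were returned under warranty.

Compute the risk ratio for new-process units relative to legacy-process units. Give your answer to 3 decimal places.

RR ≈ 0.510

risk, new-process units = 2/226 = 0.00885
risk, legacy-process units = 6/346 = 0.01734
RR = 0.00885 / 0.01734 = 0.510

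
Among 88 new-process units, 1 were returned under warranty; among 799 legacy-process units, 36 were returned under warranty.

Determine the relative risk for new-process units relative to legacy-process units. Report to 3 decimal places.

0.252

risk, new-process units = 1/88 = 0.01136
risk, legacy-process units = 36/799 = 0.04506
RR = 0.01136 / 0.04506 = 0.252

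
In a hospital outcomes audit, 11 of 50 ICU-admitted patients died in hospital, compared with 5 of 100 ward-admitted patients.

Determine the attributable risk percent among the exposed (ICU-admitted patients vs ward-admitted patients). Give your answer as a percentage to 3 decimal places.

AR% ≈ 77.273%

risk, ICU-admitted patients = 11/50 = 0.2200
risk, ward-admitted patients = 5/100 = 0.0500
AR% = (0.2200 − 0.0500) / 0.2200 = 0.7727 → 77.273%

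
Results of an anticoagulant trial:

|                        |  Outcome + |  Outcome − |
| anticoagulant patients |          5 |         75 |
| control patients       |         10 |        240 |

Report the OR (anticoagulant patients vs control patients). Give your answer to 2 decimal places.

1.60

odds, anticoagulant patients = 5/75 = 0.06667
odds, control patients = 10/240 = 0.04167
OR = 0.06667 / 0.04167 = 1.60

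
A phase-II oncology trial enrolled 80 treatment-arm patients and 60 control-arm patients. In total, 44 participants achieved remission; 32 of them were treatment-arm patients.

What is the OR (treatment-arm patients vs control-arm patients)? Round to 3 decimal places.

treatment-arm patients without the outcome: 80 − 32 = 48
control-arm patients with the outcome: 44 − 32 = 12
control-arm patients without the outcome: 60 − 12 = 48
OR = (32 × 48) / (48 × 12) = 1536/576 ≈ 2.667

OR ≈ 2.667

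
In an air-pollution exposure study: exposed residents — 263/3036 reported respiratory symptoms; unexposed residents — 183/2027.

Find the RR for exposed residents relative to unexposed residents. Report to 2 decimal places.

risk, exposed residents = 263/3036 = 0.0866
risk, unexposed residents = 183/2027 = 0.0903
RR = 0.0866 / 0.0903 = 0.96

RR = 0.96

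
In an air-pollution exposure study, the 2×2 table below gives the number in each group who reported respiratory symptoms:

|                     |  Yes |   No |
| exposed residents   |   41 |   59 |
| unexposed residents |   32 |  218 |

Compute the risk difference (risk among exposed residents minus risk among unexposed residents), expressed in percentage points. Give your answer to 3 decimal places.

risk, exposed residents = 41/100 = 0.4100
risk, unexposed residents = 32/250 = 0.1280
risk difference = 0.4100 − 0.1280 = 0.2820 → 28.200 percentage points

RD = 28.200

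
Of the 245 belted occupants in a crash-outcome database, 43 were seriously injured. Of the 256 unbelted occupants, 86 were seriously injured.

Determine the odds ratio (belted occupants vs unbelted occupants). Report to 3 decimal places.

OR = 0.421

odds, belted occupants = 43/202 = 0.2129
odds, unbelted occupants = 86/170 = 0.5059
OR = 0.2129 / 0.5059 = 0.421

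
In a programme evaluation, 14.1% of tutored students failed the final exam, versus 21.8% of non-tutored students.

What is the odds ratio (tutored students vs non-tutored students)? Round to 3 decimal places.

OR: 0.589

odds, tutored students = 0.1410/0.8590 = 0.1641
odds, non-tutored students = 0.2180/0.7820 = 0.2788
OR = 0.1641 / 0.2788 = 0.589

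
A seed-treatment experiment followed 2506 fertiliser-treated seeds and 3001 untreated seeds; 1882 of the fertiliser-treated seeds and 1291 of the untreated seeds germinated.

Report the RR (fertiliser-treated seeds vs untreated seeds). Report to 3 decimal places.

risk, fertiliser-treated seeds = 1882/2506 = 0.7510
risk, untreated seeds = 1291/3001 = 0.4302
RR = 0.7510 / 0.4302 = 1.746

RR = 1.746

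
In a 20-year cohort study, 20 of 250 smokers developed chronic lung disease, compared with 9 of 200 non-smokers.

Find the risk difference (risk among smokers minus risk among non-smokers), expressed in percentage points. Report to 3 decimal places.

risk, smokers = 20/250 = 0.08000
risk, non-smokers = 9/200 = 0.04500
risk difference = 0.08000 − 0.04500 = 0.03500 → 3.500 percentage points

RD = 3.500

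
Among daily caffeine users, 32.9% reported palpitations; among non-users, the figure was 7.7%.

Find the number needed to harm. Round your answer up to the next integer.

4

absolute risk difference = 0.252000
1 / 0.252000 = 3.968 → round up → 4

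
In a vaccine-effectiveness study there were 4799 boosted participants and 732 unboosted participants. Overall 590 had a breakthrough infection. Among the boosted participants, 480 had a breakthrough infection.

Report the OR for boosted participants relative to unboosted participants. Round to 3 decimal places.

boosted participants without the outcome: 4799 − 480 = 4319
unboosted participants with the outcome: 590 − 480 = 110
unboosted participants without the outcome: 732 − 110 = 622
OR = (480 × 622) / (4319 × 110) = 298560/475090 ≈ 0.628

OR = 0.628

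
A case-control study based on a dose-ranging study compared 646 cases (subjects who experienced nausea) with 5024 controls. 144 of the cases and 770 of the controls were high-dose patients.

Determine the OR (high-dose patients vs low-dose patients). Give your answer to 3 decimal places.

OR = (144 × 4254) / (770 × 502) = 612576/386540 ≈ 1.585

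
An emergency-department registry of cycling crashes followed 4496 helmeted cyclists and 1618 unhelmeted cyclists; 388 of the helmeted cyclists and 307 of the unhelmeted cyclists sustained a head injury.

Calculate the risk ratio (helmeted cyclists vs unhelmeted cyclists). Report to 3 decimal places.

0.455

risk, helmeted cyclists = 388/4496 = 0.0863
risk, unhelmeted cyclists = 307/1618 = 0.1897
RR = 0.0863 / 0.1897 = 0.455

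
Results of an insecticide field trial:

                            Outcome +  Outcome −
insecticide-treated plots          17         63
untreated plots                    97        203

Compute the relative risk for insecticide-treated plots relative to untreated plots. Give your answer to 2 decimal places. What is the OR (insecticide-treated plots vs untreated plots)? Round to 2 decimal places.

risk, insecticide-treated plots = 17/80 = 0.2125
risk, untreated plots = 97/300 = 0.3233
RR = 0.2125 / 0.3233 = 0.66
odds, insecticide-treated plots = 17/63 = 0.2698
odds, untreated plots = 97/203 = 0.4778
OR = 0.2698 / 0.4778 = 0.56

RR = 0.66; OR = 0.56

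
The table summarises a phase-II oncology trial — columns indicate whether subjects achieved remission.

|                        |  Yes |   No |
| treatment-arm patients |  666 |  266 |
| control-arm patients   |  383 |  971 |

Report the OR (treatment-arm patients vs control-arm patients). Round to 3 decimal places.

OR = (666 × 971) / (266 × 383) = 646686/101878 ≈ 6.348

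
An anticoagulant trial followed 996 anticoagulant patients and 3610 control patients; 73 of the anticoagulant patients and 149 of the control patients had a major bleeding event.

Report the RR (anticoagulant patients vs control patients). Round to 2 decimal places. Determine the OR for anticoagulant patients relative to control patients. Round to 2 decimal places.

RR = 1.78; OR = 1.84

risk, anticoagulant patients = 73/996 = 0.07329
risk, control patients = 149/3610 = 0.04127
RR = 0.07329 / 0.04127 = 1.78
odds, anticoagulant patients = 73/923 = 0.07909
odds, control patients = 149/3461 = 0.04305
OR = 0.07909 / 0.04305 = 1.84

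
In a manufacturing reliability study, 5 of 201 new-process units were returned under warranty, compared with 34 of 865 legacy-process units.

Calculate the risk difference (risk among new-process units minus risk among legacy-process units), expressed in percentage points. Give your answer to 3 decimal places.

RD = -1.443

risk, new-process units = 5/201 = 0.02488
risk, legacy-process units = 34/865 = 0.03931
risk difference = 0.02488 − 0.03931 = -0.01443 → -1.443 percentage points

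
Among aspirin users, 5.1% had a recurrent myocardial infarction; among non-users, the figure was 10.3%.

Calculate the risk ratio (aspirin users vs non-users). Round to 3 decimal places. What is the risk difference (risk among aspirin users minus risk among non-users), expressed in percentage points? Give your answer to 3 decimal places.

RR = 0.495; RD = -5.200

RR = 0.0510 / 0.1030 = 0.495
risk difference = 0.0510 − 0.1030 = -0.0520 → -5.200 percentage points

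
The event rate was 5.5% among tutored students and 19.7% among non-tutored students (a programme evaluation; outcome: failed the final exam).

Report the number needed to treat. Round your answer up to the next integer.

8

absolute risk difference = 0.142000
1 / 0.142000 = 7.042 → round up → 8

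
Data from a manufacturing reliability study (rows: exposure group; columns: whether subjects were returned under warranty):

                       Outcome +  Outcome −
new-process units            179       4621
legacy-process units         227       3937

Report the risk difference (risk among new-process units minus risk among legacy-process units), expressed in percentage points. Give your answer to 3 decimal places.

risk, new-process units = 179/4800 = 0.03729
risk, legacy-process units = 227/4164 = 0.05451
risk difference = 0.03729 − 0.05451 = -0.01722 → -1.722 percentage points

RD ≈ -1.722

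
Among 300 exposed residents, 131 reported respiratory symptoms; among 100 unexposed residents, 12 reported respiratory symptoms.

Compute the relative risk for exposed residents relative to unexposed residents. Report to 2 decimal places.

risk, exposed residents = 131/300 = 0.4367
risk, unexposed residents = 12/100 = 0.1200
RR = 0.4367 / 0.1200 = 3.64

RR: 3.64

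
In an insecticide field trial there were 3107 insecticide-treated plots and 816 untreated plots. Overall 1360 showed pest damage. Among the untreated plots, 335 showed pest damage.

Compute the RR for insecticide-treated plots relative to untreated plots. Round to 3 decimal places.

0.804

insecticide-treated plots with the outcome: 1360 − 335 = 1025
insecticide-treated plots without the outcome: 3107 − 1025 = 2082
untreated plots without the outcome: 816 − 335 = 481
risk, insecticide-treated plots = 1025/3107 = 0.3299
risk, untreated plots = 335/816 = 0.4105
RR = 0.3299 / 0.4105 = 0.804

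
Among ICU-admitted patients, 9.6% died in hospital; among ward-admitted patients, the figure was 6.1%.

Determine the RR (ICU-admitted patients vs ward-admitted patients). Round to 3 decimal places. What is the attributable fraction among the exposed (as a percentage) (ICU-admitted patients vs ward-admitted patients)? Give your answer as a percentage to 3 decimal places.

RR = 0.0960 / 0.0610 = 1.574
AR% = (0.0960 − 0.0610) / 0.0960 = 0.3646 → 36.458%

RR = 1.574; AR% = 36.458%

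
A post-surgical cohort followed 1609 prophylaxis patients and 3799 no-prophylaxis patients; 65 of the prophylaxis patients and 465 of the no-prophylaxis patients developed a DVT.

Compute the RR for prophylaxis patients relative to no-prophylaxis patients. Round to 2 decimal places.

risk, prophylaxis patients = 65/1609 = 0.04040
risk, no-prophylaxis patients = 465/3799 = 0.12240
RR = 0.04040 / 0.12240 = 0.33

RR ≈ 0.33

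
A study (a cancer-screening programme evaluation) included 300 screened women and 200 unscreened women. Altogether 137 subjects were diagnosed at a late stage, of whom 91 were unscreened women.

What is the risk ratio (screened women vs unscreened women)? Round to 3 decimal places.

0.337

screened women with the outcome: 137 − 91 = 46
screened women without the outcome: 300 − 46 = 254
unscreened women without the outcome: 200 − 91 = 109
risk, screened women = 46/300 = 0.1533
risk, unscreened women = 91/200 = 0.4550
RR = 0.1533 / 0.4550 = 0.337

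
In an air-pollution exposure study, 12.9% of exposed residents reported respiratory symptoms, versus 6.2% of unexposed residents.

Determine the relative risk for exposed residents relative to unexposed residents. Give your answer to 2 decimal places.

RR = 0.1290 / 0.0620 = 2.08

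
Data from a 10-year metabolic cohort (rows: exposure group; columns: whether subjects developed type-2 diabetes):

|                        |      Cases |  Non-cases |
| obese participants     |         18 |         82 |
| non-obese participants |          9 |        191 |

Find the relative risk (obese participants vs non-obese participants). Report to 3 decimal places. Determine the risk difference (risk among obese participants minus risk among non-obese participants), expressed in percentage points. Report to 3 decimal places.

RR = 4.000; RD = 13.500

risk, obese participants = 18/100 = 0.18000
risk, non-obese participants = 9/200 = 0.04500
RR = 0.18000 / 0.04500 = 4.000
risk difference = 0.18000 − 0.04500 = 0.13500 → 13.500 percentage points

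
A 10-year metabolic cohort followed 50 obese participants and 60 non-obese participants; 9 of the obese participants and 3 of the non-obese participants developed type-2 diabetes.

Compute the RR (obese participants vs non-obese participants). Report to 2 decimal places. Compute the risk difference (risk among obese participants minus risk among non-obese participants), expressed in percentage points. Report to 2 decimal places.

risk, obese participants = 9/50 = 0.1800
risk, non-obese participants = 3/60 = 0.0500
RR = 0.1800 / 0.0500 = 3.60
risk difference = 0.1800 − 0.0500 = 0.1300 → 13.00 percentage points

RR = 3.60; RD = 13.00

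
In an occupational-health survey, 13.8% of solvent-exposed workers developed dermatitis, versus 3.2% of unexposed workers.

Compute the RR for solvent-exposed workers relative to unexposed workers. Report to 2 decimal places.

RR = 0.13800 / 0.03200 = 4.31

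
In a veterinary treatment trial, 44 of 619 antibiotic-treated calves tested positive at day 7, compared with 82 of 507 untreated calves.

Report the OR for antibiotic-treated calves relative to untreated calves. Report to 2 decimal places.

OR = (44 × 425) / (575 × 82) = 18700/47150 ≈ 0.40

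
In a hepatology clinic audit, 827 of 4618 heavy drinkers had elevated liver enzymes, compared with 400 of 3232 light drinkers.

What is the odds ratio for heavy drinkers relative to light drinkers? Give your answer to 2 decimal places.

odds, heavy drinkers = 827/3791 = 0.2181
odds, light drinkers = 400/2832 = 0.1412
OR = 0.2181 / 0.1412 = 1.54

1.54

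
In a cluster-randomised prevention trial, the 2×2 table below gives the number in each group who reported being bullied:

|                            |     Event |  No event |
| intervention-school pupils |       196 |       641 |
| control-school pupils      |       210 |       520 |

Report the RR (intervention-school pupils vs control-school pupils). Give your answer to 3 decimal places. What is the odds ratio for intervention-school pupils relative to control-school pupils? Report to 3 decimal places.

RR = 0.814; OR = 0.757

risk, intervention-school pupils = 196/837 = 0.2342
risk, control-school pupils = 210/730 = 0.2877
RR = 0.2342 / 0.2877 = 0.814
odds, intervention-school pupils = 196/641 = 0.3058
odds, control-school pupils = 210/520 = 0.4038
OR = 0.3058 / 0.4038 = 0.757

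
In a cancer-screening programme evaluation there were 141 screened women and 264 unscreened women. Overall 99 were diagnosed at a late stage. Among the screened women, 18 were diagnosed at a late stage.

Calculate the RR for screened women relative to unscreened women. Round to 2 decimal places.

0.42

screened women without the outcome: 141 − 18 = 123
unscreened women with the outcome: 99 − 18 = 81
unscreened women without the outcome: 264 − 81 = 183
risk, screened women = 18/141 = 0.1277
risk, unscreened women = 81/264 = 0.3068
RR = 0.1277 / 0.3068 = 0.42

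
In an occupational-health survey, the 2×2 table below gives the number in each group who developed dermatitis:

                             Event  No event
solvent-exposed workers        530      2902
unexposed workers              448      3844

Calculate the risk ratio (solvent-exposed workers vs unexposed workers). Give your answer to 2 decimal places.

risk, solvent-exposed workers = 530/3432 = 0.1544
risk, unexposed workers = 448/4292 = 0.1044
RR = 0.1544 / 0.1044 = 1.48

RR = 1.48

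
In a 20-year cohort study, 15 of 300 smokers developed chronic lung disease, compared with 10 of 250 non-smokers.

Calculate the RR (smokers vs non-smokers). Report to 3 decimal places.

risk, smokers = 15/300 = 0.05000
risk, non-smokers = 10/250 = 0.04000
RR = 0.05000 / 0.04000 = 1.250

RR: 1.250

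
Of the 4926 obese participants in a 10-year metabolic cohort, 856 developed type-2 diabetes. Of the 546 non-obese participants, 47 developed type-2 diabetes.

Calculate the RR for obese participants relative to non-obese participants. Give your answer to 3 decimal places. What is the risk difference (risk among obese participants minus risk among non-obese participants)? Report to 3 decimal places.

RR = 2.019; RD = 0.088

risk, obese participants = 856/4926 = 0.1738
risk, non-obese participants = 47/546 = 0.0861
RR = 0.1738 / 0.0861 = 2.019
risk difference = 0.1738 − 0.0861 = 0.088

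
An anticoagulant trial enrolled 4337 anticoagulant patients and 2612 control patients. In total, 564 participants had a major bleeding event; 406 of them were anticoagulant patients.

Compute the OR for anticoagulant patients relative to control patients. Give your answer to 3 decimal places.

OR ≈ 1.604

anticoagulant patients without the outcome: 4337 − 406 = 3931
control patients with the outcome: 564 − 406 = 158
control patients without the outcome: 2612 − 158 = 2454
OR = (406 × 2454) / (3931 × 158) = 996324/621098 ≈ 1.604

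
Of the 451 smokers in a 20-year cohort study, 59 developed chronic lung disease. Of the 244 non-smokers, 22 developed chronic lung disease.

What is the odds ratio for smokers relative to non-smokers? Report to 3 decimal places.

OR = (59 × 222) / (392 × 22) = 13098/8624 ≈ 1.519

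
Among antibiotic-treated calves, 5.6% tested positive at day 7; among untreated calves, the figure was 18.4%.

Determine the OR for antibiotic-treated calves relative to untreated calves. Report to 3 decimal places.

OR = 0.263

odds, antibiotic-treated calves = 0.0560/0.9440 = 0.0593
odds, untreated calves = 0.1840/0.8160 = 0.2255
OR = 0.0593 / 0.2255 = 0.263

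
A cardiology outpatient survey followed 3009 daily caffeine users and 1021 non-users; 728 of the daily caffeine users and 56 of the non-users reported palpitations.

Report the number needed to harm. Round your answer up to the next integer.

risk, daily caffeine users = 728/3009 = 0.241941
risk, non-users = 56/1021 = 0.054848
absolute risk difference = 0.187093
1 / 0.187093 = 5.345 → round up → 6

6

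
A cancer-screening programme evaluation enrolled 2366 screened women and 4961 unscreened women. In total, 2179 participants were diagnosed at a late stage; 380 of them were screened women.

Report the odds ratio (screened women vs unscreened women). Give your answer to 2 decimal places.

OR: 0.34

screened women without the outcome: 2366 − 380 = 1986
unscreened women with the outcome: 2179 − 380 = 1799
unscreened women without the outcome: 4961 − 1799 = 3162
OR = (380 × 3162) / (1986 × 1799) = 1201560/3572814 ≈ 0.34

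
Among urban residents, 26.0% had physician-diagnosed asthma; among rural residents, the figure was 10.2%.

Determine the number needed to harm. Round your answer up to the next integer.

absolute risk difference = 0.158000
1 / 0.158000 = 6.329 → round up → 7

7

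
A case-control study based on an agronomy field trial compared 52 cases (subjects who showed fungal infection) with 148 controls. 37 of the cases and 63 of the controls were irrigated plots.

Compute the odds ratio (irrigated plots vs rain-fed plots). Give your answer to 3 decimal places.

OR = (37 × 85) / (63 × 15) = 3145/945 ≈ 3.328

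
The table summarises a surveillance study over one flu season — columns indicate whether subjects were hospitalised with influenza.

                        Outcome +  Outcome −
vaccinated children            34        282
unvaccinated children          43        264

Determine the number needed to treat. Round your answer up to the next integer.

NNT ≈ 31

risk, vaccinated children = 34/316 = 0.107595
risk, unvaccinated children = 43/307 = 0.140065
absolute risk difference = 0.032470
1 / 0.032470 = 30.798 → round up → 31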